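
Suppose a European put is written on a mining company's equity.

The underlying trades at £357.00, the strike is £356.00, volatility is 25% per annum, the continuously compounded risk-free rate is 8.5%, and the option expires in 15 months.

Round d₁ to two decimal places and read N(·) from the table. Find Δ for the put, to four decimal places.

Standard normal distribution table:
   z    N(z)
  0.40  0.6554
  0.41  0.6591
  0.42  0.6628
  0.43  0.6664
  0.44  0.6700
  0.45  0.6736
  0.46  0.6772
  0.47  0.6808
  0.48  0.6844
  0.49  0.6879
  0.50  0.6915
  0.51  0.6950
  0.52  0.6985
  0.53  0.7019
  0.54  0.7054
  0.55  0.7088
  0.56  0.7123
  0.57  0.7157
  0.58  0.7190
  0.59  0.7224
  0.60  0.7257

-0.2981

σ√T = 0.25·√1.25 = 0.2795
d₁ = [ln(357/356) + (0.085 + 0.25²/2)·1.25] / 0.2795 = [0.0028 + 0.1453] / 0.2795 = 0.5299 → 0.53
N(d₁) = N(0.53) = 0.7019
Δ_put = N(d₁) − 1 = 0.7019 − 1 = -0.2981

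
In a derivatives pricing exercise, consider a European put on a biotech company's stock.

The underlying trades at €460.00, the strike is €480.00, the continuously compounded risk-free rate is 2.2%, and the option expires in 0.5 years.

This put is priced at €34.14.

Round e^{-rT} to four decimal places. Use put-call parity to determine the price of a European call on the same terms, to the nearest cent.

exp(−rT) = exp(−0.022·0.5) = 0.9891
Put-call parity: C − P = S − K·e^(−rT) = 460 − 480·0.9891 = 460 − 474.7680 = -14.7680
C = P + (C − P) = 34.14 + (-14.7680) = 19.3720

€19.37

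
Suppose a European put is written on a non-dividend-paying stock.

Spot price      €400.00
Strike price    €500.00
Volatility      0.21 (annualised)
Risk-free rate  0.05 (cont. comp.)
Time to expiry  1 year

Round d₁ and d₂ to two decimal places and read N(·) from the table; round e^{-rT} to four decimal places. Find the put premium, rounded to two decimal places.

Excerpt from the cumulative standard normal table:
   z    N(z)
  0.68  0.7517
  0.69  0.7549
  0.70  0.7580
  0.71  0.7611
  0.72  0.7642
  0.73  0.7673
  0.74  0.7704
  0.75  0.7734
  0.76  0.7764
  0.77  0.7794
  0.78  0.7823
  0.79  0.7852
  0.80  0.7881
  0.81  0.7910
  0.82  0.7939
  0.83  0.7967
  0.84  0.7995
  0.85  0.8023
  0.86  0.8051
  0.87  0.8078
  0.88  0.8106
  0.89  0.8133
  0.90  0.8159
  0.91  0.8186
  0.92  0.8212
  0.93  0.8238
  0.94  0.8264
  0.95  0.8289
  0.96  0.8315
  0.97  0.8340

€86.12

T = 1;  σ√T = 0.2100
d₁ = [ln(400/500) + (0.05 + 0.21²/2)·1] / 0.2100 = [-0.2231 + 0.0721] / 0.2100 = -0.7195 → -0.72
d₂ = d₁ − σ√T = -0.7195 − 0.2100 = -0.9295 → -0.93
e^(−rT) = e^(−0.05·1) = 0.9512
N(−d₂) = N(0.93) = 0.8238;  N(−d₁) = N(0.72) = 0.7642
P = 500·0.9512·0.8238 − 400·0.7642 = 391.7993 − 305.6800 = 86.1193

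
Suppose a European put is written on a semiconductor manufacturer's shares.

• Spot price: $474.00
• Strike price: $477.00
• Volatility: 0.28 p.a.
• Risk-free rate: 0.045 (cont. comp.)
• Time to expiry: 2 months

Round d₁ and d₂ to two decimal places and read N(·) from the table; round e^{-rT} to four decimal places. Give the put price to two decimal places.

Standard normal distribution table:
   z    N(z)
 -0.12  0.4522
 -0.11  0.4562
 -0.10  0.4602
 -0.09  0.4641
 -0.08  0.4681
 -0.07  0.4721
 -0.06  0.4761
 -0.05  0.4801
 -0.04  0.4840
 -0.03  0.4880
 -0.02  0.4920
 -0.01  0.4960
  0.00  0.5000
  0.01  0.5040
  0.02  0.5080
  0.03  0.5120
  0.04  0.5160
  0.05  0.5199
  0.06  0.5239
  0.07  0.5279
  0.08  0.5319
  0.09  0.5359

T = 0.1667;  σ√T = 0.1143
ln(S/K) + (r + σ²/2)T = ln(474/477) + (0.045 + 0.28²/2)·0.1667 = -0.0063 + 0.0140 = 0.0077
d₁ = 0.0077 / 0.1143 = 0.0676 → 0.07
d₂ = d₁ − σ√T = 0.0676 − 0.1143 = -0.0467 → -0.05
exp(−rT) = exp(−0.045·0.1667) = 0.9925
N(−d₂) = N(0.05) = 0.5199;  N(−d₁) = N(-0.07) = 0.4721
P = 477·0.9925·0.5199 − 474·0.4721 = 246.1324 − 223.7754 = 22.3570

$22.36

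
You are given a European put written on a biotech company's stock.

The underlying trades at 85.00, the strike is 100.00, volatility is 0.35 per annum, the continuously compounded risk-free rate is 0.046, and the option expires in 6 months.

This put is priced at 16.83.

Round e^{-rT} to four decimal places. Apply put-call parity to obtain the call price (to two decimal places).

exp(−rT) = exp(−0.046·0.5) = 0.9773
Put-call parity: C − P = S − K·e^(−rT) = 85 − 100·0.9773 = 85 − 97.7300 = -12.7300
C = P + (C − P) = 16.83 + (-12.7300) = 4.1000

4.10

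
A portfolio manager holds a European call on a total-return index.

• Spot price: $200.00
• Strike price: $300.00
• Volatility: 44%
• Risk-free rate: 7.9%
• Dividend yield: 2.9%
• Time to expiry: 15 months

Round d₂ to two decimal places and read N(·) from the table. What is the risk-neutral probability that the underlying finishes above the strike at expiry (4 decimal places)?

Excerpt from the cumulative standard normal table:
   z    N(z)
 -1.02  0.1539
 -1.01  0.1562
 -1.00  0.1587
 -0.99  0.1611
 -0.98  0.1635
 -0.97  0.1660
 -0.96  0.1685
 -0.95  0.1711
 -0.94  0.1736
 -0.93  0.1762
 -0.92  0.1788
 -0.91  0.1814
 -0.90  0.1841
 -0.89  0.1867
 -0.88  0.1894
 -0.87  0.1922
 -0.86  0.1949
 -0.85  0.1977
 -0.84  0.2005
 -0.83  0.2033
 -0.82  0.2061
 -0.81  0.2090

0.1736

σ√T = 0.44 × 1.1180 = 0.4919
d₁ = [ln(200/300) + (0.079 − 0.029 + 0.44²/2)·1.25] / 0.4919 = [-0.4055 + 0.1835] / 0.4919 = -0.4512 ⇒ -0.45
d₂ = d₁ − σ√T = -0.4512 − 0.4919 = -0.9431 ⇒ -0.94
Risk-neutral Pr[S_T > K] = N(d₂) = N(-0.94) = 0.1736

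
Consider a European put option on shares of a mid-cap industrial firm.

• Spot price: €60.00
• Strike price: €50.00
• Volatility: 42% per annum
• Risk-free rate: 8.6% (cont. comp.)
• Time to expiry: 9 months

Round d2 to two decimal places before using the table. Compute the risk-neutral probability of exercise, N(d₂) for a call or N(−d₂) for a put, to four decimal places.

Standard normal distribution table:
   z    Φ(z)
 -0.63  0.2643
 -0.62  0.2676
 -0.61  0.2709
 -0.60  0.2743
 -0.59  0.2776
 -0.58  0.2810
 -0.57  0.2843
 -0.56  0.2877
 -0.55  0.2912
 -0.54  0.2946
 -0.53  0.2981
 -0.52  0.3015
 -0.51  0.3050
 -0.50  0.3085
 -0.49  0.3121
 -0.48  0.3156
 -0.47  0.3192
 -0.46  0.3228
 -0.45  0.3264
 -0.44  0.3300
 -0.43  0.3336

0.3085

σ√T = 0.42·√0.75 = 0.3637
d₁ = [ln(60/50) + (0.086 + 0.42²/2)·0.75] / 0.3637 = [0.1823 + 0.1306] / 0.3637 = 0.8604 → 0.86
d₂ = d₁ − σ√T = 0.8604 − 0.3637 = 0.4967 → 0.50
Risk-neutral Pr[S_T < K] = N(−d₂) = N(-0.50) = 0.3085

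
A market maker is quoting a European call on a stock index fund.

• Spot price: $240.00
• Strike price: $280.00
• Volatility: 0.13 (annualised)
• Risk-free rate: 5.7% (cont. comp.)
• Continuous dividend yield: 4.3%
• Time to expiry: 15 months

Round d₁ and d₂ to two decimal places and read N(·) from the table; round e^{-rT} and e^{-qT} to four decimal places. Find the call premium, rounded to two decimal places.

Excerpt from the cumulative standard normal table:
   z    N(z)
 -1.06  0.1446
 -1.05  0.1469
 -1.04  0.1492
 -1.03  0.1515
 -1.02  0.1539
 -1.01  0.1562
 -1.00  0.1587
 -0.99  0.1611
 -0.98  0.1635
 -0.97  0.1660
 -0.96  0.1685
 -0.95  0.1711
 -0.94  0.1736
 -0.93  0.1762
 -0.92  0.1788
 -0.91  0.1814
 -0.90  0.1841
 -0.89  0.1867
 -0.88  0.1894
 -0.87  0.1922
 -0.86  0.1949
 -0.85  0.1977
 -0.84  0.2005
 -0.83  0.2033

T = 1.25;  σ√T = 0.1453
d₁ = [ln(240/280) + (0.057 − 0.043 + 0.13²/2)·1.25] / 0.1453 = [-0.1542 + 0.0281] / 0.1453 = -0.8675 ≈ -0.87
d₂ = d₁ − σ√T = -0.8675 − 0.1453 = -1.0129 ≈ -1.01
exp(−qT) = exp(−0.043·1.25) = 0.9477;  exp(−rT) = exp(−0.057·1.25) = 0.9312
N(d₁) = N(-0.87) = 0.1922;  N(d₂) = N(-1.01) = 0.1562
C = 240·0.9477·0.1922 − 280·0.9312·0.1562 = 43.7155 − 40.7270 = 2.9885

$2.99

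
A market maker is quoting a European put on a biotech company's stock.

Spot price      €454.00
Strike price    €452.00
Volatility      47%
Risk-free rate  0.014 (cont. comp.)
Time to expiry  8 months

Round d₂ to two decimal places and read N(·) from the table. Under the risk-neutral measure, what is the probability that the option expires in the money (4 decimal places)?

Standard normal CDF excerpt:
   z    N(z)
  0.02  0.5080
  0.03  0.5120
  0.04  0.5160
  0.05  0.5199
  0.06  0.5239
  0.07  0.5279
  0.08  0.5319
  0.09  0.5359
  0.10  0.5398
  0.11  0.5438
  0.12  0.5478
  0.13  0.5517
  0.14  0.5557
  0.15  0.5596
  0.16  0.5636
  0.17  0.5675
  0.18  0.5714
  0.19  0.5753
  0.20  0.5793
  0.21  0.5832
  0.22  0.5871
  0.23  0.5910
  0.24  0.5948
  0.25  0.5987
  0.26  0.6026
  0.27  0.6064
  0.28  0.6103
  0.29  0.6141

0.5636

T = 0.6667;  σ√T = 0.3838
d₁ = [ln(454/452) + (0.014 + ½·0.47²)·0.6667] / (σ√T) = (0.0044 + 0.0830) / 0.3838 = 0.2277 ≈ 0.23
d₂ = 0.2277 − 0.3838 = -0.1561 ≈ -0.16
Risk-neutral Pr[S_T < K] = N(−d₂) = N(0.16) = 0.5636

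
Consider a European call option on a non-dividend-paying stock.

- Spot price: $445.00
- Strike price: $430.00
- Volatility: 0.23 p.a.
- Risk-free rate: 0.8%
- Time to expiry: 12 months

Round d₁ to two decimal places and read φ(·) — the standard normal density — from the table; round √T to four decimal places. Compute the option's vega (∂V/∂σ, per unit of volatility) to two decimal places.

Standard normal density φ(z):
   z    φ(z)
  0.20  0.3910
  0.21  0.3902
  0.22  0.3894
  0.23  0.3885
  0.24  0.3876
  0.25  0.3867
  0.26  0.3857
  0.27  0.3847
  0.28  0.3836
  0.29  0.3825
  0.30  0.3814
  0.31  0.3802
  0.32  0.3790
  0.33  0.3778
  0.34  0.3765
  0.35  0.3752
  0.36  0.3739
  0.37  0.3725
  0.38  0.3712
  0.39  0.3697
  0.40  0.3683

169.72

σ√T = 0.23 × 1.0000 = 0.2300
ln(S/K) + (r + σ²/2)T = ln(445/430) + (0.008 + 0.23²/2)·1 = 0.0343 + 0.0345 = 0.0687
d₁ = 0.0687 / 0.2300 = 0.2989 → 0.30
√T = √1 = 1.0000
φ(d₁) = φ(0.30) = 0.3814
vega = S·φ(d₁)·√T = 445·0.3814·1.0000 = 169.7230
(Vega is the same for a European call and put with the same parameters.)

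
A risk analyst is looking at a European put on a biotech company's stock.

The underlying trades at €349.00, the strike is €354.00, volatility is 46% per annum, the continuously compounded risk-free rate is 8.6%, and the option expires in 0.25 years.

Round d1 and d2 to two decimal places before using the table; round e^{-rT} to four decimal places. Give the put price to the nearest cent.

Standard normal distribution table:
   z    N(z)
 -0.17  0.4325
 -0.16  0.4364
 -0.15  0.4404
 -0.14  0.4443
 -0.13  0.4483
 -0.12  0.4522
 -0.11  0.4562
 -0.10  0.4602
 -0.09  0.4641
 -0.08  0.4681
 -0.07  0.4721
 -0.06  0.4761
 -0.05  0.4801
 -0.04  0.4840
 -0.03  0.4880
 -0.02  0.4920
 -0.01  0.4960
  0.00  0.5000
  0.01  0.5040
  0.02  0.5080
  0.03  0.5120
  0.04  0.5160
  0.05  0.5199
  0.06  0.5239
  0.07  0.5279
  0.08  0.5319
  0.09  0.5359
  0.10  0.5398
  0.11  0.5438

€30.58

σ√T = 0.46 × 0.5000 = 0.2300
ln(S/K) + (r + σ²/2)T = ln(349/354) + (0.086 + 0.46²/2)·0.25 = -0.0142 + 0.0479 = 0.0337
d₁ = 0.0337 / 0.2300 = 0.1466 which rounds to 0.15
d₂ = d₁ − σ√T = 0.1466 − 0.2300 = -0.0834 which rounds to -0.08
exp(−rT) = exp(−0.086·0.25) = 0.9787
N(−d₂) = N(0.08) = 0.5319;  N(−d₁) = N(-0.15) = 0.4404
P = 354·0.9787·0.5319 − 349·0.4404 = 184.2820 − 153.6996 = 30.5824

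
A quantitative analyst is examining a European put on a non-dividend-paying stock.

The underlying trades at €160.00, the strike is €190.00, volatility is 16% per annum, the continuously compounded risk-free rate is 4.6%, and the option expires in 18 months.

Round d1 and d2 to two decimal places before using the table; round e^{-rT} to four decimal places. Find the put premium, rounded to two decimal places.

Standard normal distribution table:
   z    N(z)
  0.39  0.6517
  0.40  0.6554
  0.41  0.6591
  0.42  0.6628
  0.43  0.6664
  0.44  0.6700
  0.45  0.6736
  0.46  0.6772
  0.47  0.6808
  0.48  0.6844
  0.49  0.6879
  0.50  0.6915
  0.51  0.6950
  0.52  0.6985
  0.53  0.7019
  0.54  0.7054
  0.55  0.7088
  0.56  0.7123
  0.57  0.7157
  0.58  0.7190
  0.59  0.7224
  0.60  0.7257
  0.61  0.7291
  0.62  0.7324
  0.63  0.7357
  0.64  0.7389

σ√T = 0.16·√1.5 = 0.1960
d₁ = [ln(160/190) + (0.046 + 0.16²/2)·1.5] / 0.1960 = [-0.1719 + 0.0882] / 0.1960 = -0.4269 ⇒ -0.43
d₂ = d₁ − σ√T = -0.4269 − 0.1960 = -0.6228 ⇒ -0.62
exp(−rT) = exp(−0.046·1.5) = 0.9333
N(−d₂) = N(0.62) = 0.7324;  N(−d₁) = N(0.43) = 0.6664
P = 190·0.9333·0.7324 − 160·0.6664 = 129.8743 − 106.6240 = 23.2503

€23.25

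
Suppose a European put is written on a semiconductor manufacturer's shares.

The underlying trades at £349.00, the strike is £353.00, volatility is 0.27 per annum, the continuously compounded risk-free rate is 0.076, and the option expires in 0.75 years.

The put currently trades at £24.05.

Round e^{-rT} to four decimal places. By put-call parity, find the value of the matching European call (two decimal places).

e^(−rT) = e^(−0.076·0.75) = 0.9446
Put-call parity: C − P = S − K·e^(−rT) = 349 − 353·0.9446 = 349 − 333.4438 = 15.5562
C = P + (C − P) = 24.05 + (15.5562) = 39.6062

£39.61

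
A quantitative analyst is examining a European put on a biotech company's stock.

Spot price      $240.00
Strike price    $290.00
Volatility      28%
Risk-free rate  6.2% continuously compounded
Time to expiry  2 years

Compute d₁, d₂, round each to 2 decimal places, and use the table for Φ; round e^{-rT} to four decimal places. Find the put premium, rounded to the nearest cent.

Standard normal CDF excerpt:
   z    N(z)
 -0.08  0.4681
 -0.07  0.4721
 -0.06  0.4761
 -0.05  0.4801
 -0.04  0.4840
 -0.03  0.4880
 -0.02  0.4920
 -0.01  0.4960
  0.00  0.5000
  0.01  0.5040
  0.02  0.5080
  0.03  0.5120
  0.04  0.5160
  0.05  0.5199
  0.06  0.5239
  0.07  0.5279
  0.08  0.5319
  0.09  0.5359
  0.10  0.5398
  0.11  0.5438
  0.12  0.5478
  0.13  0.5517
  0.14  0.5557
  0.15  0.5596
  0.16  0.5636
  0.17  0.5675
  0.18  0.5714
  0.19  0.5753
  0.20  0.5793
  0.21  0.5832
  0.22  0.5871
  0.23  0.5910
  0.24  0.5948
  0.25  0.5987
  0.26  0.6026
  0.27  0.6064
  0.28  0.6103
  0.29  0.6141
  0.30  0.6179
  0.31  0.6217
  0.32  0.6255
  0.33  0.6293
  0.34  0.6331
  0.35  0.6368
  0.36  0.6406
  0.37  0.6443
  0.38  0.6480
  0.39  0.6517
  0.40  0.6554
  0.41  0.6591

$46.99

σ√T = 0.28·√2 = 0.3960
d₁ = [ln(240/290) + (0.062 + 0.28²/2)·2] / 0.3960 = [-0.1892 + 0.2024] / 0.3960 = 0.0332 which rounds to 0.03
d₂ = d₁ − σ√T = 0.0332 − 0.3960 = -0.3628 which rounds to -0.36
e^(−rT) = e^(−0.062·2) = 0.8834
N(−d₂) = N(0.36) = 0.6406;  N(−d₁) = N(-0.03) = 0.4880
P = 290·0.8834·0.6406 − 240·0.4880 = 164.1128 − 117.1200 = 46.9928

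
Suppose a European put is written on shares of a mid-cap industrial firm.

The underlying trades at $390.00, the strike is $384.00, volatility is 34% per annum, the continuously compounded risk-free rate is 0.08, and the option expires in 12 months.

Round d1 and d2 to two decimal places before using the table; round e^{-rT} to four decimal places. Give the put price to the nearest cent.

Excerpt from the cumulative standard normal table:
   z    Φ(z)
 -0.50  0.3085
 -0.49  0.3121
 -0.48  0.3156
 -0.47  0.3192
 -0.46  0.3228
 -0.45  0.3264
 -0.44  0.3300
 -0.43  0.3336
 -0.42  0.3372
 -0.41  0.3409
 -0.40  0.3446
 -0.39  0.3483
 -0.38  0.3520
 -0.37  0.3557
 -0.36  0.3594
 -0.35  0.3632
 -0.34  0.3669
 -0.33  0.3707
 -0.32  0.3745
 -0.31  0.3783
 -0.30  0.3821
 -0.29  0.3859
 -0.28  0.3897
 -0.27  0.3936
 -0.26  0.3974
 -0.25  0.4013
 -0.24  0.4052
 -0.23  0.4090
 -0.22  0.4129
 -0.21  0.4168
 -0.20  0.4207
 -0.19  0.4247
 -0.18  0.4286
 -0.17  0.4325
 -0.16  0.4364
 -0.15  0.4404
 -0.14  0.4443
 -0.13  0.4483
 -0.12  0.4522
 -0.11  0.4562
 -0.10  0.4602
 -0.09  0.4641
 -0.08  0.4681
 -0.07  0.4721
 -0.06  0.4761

σ√T = 0.34·√1 = 0.3400
d₁ = [ln(390/384) + (0.08 + 0.34²/2)·1] / 0.3400 = [0.0155 + 0.1378] / 0.3400 = 0.4509 which rounds to 0.45
d₂ = d₁ − σ√T = 0.4509 − 0.3400 = 0.1109 which rounds to 0.11
exp(−rT) = exp(−0.08·1) = 0.9231
N(−d₂) = N(-0.11) = 0.4562;  N(−d₁) = N(-0.45) = 0.3264
P = 384·0.9231·0.4562 − 390·0.3264 = 161.7094 − 127.2960 = 34.4134

$34.41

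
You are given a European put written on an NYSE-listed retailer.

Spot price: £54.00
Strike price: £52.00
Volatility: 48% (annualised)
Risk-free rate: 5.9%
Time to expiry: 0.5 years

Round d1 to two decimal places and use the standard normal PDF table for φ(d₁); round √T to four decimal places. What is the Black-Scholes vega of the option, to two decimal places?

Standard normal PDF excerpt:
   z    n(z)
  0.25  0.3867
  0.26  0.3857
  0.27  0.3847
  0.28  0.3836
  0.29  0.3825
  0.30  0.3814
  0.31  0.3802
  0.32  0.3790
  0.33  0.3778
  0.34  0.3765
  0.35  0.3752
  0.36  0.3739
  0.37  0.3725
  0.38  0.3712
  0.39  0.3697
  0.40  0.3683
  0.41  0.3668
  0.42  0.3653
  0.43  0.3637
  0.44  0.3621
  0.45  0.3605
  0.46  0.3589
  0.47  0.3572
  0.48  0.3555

14.22

T = 0.5;  σ√T = 0.3394
d₁ = [ln(54/52) + (0.059 + 0.48²/2)·0.5] / 0.3394 = [0.0377 + 0.0871] / 0.3394 = 0.3678 ⇒ 0.37
√T = √0.5 = 0.7071
φ(d₁) = φ(0.37) = 0.3725
vega = S·φ(d₁)·√T = 54·0.3725·0.7071 = 14.2233
(Call and put vega coincide under Black-Scholes.)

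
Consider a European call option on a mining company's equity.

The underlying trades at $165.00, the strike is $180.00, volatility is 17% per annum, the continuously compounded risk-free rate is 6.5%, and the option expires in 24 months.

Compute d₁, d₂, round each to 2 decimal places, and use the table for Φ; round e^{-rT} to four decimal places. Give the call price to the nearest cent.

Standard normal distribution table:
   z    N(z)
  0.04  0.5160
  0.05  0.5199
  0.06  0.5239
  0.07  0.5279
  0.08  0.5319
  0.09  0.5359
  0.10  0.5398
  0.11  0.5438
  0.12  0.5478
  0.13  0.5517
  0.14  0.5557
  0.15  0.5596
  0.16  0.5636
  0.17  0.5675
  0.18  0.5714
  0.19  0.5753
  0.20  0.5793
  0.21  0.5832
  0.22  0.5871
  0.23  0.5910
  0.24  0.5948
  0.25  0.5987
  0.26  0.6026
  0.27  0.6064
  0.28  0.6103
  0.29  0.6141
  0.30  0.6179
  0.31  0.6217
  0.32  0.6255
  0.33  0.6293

$19.15

T = 2;  σ√T = 0.2404
ln(S/K) + (r + σ²/2)T = ln(165/180) + (0.065 + 0.17²/2)·2 = -0.0870 + 0.1589 = 0.0719
d₁ = 0.0719 / 0.2404 = 0.2990 → 0.30
d₂ = d₁ − σ√T = 0.2990 − 0.2404 = 0.0586 → 0.06
e^(−rT) = e^(−0.065·2) = 0.8781
C = 165·N(0.30) − 180·0.8781·N(0.06) = 165·0.6179 − 180·0.8781·0.5239 = 101.9535 − 82.8066 = 19.1469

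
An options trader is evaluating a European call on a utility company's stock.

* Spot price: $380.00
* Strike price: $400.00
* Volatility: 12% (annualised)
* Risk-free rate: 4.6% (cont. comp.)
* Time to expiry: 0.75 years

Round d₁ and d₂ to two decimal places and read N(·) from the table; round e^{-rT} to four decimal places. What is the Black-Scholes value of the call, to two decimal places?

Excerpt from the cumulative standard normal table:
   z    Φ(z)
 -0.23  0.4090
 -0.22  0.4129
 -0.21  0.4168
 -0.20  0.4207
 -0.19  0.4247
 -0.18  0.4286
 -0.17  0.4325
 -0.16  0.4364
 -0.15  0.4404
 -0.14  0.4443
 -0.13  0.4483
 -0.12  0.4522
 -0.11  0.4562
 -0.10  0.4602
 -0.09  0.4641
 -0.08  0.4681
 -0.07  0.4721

$12.29

σ√T = 0.12 × 0.8660 = 0.1039
d₁ = [ln(380/400) + (0.046 + 0.12²/2)·0.75] / 0.1039 = [-0.0513 + 0.0399] / 0.1039 = -0.1096 ⇒ -0.11
d₂ = d₁ − σ√T = -0.1096 − 0.1039 = -0.2136 ⇒ -0.21
exp(−rT) = exp(−0.046·0.75) = 0.9661
N(d₁) = N(-0.11) = 0.4562;  N(d₂) = N(-0.21) = 0.4168
C = 380·0.4562 − 400·0.9661·0.4168 = 173.3560 − 161.0682 = 12.2878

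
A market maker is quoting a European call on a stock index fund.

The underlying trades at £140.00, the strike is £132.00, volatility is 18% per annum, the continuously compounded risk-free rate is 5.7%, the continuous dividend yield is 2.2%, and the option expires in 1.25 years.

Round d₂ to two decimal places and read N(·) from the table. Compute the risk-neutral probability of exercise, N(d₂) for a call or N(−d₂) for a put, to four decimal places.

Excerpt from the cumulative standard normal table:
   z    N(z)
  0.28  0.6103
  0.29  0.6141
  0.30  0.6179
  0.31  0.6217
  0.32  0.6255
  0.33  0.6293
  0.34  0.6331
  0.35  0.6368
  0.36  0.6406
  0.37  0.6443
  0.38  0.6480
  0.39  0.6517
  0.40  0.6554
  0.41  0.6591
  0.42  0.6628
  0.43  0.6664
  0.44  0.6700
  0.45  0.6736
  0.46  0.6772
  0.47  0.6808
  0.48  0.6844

σ√T = 0.18·√1.25 = 0.2012
d₁ = [ln(140/132) + (0.057 − 0.022 + 0.18²/2)·1.25] / 0.2012 = [0.0588 + 0.0640] / 0.2012 = 0.6104 which rounds to 0.61
d₂ = d₁ − σ√T = 0.6104 − 0.2012 = 0.4092 which rounds to 0.41
Pr(exercise) under Q = N(d₂) = 0.6591

0.6591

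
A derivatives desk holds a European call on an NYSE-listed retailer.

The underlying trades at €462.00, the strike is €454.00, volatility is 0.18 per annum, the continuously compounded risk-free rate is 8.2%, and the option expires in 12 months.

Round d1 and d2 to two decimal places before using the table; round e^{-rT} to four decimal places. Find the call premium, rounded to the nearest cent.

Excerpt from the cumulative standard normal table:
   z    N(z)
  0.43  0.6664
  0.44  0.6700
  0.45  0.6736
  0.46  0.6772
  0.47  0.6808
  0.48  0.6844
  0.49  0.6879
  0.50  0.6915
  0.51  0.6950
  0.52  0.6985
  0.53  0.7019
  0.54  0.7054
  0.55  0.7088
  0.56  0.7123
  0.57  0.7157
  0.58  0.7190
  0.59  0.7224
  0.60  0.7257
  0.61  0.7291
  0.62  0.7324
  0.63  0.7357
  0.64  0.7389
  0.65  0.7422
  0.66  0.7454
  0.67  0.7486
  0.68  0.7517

€58.12

σ√T = 0.18 × 1.0000 = 0.1800
d₁ = [ln(462/454) + (0.082 + 0.18²/2)·1] / 0.1800 = [0.0175 + 0.0982] / 0.1800 = 0.6426 → 0.64
d₂ = d₁ − σ√T = 0.6426 − 0.1800 = 0.4626 → 0.46
e^(−rT) = e^(−0.082·1) = 0.9213
N(d₁) = N(0.64) = 0.7389;  N(d₂) = N(0.46) = 0.6772
C = 462·0.7389 − 454·0.9213·0.6772 = 341.3718 − 283.2526 = 58.1192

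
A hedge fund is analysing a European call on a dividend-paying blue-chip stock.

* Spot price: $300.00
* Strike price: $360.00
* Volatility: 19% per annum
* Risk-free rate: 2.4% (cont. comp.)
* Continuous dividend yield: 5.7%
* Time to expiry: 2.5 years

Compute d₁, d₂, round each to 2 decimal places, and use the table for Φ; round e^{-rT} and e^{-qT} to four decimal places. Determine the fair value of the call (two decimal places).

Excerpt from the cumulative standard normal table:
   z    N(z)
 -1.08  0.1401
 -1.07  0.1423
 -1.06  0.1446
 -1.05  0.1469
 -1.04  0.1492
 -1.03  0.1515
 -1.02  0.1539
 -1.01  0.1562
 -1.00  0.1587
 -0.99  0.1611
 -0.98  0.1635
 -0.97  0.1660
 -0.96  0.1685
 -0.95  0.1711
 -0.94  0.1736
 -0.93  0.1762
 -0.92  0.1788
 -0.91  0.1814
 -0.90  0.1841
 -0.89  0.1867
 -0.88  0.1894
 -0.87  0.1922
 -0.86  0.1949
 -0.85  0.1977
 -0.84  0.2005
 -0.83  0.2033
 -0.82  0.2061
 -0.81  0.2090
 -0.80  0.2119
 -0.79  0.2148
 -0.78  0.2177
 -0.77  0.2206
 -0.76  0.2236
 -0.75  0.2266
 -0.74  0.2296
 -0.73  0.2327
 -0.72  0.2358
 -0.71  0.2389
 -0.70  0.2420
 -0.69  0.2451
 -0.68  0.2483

σ√T = 0.19·√2.5 = 0.3004
d₁ = [ln(300/360) + (0.024 − 0.057 + 0.19²/2)·2.5] / 0.3004 = [-0.1823 − 0.0374] / 0.3004 = -0.7313 which rounds to -0.73
d₂ = d₁ − σ√T = -0.7313 − 0.3004 = -1.0317 which rounds to -1.03
e^(−qT) = e^(−0.057·2.5) = 0.8672;  e^(−rT) = e^(−0.024·2.5) = 0.9418
N(d₁) = N(-0.73) = 0.2327;  N(d₂) = N(-1.03) = 0.1515
C = 300·0.8672·0.2327 − 360·0.9418·0.1515 = 60.5392 − 51.3658 = 9.1735

$9.17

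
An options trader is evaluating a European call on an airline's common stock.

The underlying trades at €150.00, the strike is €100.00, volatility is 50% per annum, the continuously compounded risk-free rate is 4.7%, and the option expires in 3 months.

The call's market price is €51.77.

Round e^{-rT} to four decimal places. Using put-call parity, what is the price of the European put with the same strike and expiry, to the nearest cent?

€0.60

e^(−rT) = e^(−0.047·0.25) = 0.9883
Put-call parity: C − P = S − K·e^(−rT) = 150 − 100·0.9883 = 150 − 98.8300 = 51.1700
P = C − (C − P) = 51.77 − (51.1700) = 0.6000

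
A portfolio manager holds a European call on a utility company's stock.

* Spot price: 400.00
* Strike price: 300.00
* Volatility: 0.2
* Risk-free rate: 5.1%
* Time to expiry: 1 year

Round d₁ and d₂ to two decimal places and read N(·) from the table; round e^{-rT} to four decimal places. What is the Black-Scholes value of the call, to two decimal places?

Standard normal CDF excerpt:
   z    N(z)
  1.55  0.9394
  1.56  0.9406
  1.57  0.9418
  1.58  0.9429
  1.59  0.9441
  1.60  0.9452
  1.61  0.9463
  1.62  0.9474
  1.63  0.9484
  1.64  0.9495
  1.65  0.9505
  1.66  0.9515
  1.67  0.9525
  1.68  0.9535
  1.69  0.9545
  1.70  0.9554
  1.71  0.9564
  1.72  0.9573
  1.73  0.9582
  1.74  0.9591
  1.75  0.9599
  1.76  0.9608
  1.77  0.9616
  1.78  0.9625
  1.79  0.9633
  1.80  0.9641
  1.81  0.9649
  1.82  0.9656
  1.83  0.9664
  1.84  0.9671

116.17

σ√T = 0.2·√1 = 0.2000
ln(S/K) + (r + σ²/2)T = ln(400/300) + (0.051 + 0.2²/2)·1 = 0.2877 + 0.0710 = 0.3587
d₁ = 0.3587 / 0.2000 = 1.7934 → 1.79
d₂ = d₁ − σ√T = 1.7934 − 0.2000 = 1.5934 → 1.59
exp(−rT) = exp(−0.051·1) = 0.9503
C = 400·N(1.79) − 300·0.9503·N(1.59) = 400·0.9633 − 300·0.9503·0.9441 = 385.3200 − 269.1535 = 116.1665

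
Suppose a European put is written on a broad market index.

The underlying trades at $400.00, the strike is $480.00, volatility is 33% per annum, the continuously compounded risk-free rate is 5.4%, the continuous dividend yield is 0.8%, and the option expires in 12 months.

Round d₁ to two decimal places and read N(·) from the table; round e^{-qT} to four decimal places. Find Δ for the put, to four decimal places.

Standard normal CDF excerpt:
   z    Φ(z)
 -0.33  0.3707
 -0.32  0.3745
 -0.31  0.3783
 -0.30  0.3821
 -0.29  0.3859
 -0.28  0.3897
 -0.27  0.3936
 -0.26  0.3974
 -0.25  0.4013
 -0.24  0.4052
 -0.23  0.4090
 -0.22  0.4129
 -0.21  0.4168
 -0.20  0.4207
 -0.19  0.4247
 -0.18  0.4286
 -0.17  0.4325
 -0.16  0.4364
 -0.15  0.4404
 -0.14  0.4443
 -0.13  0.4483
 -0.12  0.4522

-0.5939

T = 1;  σ√T = 0.3300
d₁ = [ln(400/480) + (0.054 − 0.008 + 0.33²/2)·1] / 0.3300 = [-0.1823 + 0.1005] / 0.3300 = -0.2481 → -0.25
N(d₁) = N(-0.25) = 0.4013
Δ_put = exp(−qT)·(N(d₁) − 1) = 0.9920·(0.4013 − 1) = -0.5939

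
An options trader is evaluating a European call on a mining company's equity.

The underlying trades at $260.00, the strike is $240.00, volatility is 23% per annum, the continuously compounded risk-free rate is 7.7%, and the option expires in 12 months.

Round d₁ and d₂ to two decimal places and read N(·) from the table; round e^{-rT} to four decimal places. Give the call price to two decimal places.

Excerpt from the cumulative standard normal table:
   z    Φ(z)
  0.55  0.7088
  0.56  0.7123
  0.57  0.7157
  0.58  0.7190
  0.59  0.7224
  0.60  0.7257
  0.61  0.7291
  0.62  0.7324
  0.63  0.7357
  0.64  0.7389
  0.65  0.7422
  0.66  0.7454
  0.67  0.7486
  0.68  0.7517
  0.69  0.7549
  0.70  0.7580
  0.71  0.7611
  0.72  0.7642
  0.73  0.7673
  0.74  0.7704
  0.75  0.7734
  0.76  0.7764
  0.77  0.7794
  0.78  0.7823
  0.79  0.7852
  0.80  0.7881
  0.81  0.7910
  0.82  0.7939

T = 1;  σ√T = 0.2300
ln(S/K) + (r + σ²/2)T = ln(260/240) + (0.077 + 0.23²/2)·1 = 0.0800 + 0.1035 = 0.1835
d₁ = 0.1835 / 0.2300 = 0.7978 → 0.80
d₂ = d₁ − σ√T = 0.7978 − 0.2300 = 0.5678 → 0.57
exp(−rT) = exp(−0.077·1) = 0.9259
N(d₁) = N(0.80) = 0.7881;  N(d₂) = N(0.57) = 0.7157
C = 260·0.7881 − 240·0.9259·0.7157 = 204.9060 − 159.0400 = 45.8660

$45.87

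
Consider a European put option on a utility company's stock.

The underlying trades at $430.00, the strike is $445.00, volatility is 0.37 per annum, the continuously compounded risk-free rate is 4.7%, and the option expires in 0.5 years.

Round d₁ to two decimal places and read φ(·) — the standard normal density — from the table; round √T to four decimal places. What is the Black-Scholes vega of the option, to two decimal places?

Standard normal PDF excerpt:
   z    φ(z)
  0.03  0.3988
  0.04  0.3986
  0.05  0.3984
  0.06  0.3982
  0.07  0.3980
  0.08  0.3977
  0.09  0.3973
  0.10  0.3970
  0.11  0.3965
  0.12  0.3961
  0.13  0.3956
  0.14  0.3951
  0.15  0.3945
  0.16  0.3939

120.80

T = 0.5;  σ√T = 0.2616
d₁ = [ln(430/445) + (0.047 + ½·0.37²)·0.5] / (σ√T) = (-0.0343 + 0.0577) / 0.2616 = 0.0896 ⇒ 0.09
√T = √0.5 = 0.7071
φ(d₁) = φ(0.09) = 0.3973
vega = S·φ(d₁)·√T = 430·0.3973·0.7071 = 120.8003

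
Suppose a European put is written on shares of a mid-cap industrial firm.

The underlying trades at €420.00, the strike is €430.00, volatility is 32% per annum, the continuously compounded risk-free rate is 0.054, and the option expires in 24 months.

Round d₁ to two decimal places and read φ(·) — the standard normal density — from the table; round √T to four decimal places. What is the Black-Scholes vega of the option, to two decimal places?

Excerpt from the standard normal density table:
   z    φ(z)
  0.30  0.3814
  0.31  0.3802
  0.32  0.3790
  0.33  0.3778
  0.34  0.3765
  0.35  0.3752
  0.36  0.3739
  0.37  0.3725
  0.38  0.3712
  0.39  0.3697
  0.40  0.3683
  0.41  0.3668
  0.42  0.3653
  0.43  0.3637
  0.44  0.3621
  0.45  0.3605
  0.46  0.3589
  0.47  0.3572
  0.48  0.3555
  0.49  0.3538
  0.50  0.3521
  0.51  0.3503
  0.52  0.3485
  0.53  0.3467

T = 2;  σ√T = 0.4525
d₁ = [ln(420/430) + (0.054 + 0.32²/2)·2] / 0.4525 = [-0.0235 + 0.2104] / 0.4525 = 0.4129 which rounds to 0.41
√T = √2 = 1.4142
φ(d₁) = φ(0.41) = 0.3668
vega = S·φ(d₁)·√T = 420·0.3668·1.4142 = 217.8660

217.87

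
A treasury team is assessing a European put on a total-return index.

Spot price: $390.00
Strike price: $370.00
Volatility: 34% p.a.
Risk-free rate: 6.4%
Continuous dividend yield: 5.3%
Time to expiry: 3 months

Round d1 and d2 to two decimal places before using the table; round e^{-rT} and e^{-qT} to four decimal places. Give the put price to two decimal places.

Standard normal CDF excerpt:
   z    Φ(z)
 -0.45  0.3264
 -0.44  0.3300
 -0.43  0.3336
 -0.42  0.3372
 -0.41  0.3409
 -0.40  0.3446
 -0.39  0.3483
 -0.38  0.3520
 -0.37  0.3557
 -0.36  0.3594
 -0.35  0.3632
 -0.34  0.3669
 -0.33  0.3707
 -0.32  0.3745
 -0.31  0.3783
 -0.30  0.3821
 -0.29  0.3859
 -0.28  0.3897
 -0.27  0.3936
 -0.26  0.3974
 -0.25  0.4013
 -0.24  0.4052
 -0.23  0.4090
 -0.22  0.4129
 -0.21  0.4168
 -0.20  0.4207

$16.34

σ√T = 0.34·√0.25 = 0.1700
d₁ = [ln(390/370) + (0.064 − 0.053 + 0.34²/2)·0.25] / 0.1700 = [0.0526 + 0.0172] / 0.1700 = 0.4108 → 0.41
d₂ = d₁ − σ√T = 0.4108 − 0.1700 = 0.2408 → 0.24
e^(−qT) = e^(−0.053·0.25) = 0.9868;  e^(−rT) = e^(−0.064·0.25) = 0.9841
N(−d₂) = N(-0.24) = 0.4052;  N(−d₁) = N(-0.41) = 0.3409
P = 370·0.9841·0.4052 − 390·0.9868·0.3409 = 147.5402 − 131.1960 = 16.3442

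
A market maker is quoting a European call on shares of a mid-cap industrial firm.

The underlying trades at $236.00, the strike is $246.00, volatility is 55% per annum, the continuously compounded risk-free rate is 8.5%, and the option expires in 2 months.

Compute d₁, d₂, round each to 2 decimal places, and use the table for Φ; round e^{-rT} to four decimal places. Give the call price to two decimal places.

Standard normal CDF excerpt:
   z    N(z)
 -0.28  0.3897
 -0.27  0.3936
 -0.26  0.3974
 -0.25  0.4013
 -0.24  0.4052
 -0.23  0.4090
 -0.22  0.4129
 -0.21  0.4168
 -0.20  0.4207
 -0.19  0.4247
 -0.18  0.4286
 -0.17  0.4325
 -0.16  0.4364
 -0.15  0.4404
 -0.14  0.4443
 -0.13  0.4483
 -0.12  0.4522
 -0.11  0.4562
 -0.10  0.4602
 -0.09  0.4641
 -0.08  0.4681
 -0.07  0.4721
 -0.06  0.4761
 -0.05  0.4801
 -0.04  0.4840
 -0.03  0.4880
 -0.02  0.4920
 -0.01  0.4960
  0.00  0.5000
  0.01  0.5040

$17.86

σ√T = 0.55 × 0.4082 = 0.2245
ln(S/K) + (r + σ²/2)T = ln(236/246) + (0.085 + 0.55²/2)·0.1667 = -0.0415 + 0.0394 = -0.0021
d₁ = -0.0021 / 0.2245 = -0.0095 ≈ -0.01
d₂ = d₁ − σ√T = -0.0095 − 0.2245 = -0.2340 ≈ -0.23
e^(−rT) = e^(−0.085·0.1667) = 0.9859
N(d₁) = N(-0.01) = 0.4960;  N(d₂) = N(-0.23) = 0.4090
C = 236·0.4960 − 246·0.9859·0.4090 = 117.0560 − 99.1953 = 17.8607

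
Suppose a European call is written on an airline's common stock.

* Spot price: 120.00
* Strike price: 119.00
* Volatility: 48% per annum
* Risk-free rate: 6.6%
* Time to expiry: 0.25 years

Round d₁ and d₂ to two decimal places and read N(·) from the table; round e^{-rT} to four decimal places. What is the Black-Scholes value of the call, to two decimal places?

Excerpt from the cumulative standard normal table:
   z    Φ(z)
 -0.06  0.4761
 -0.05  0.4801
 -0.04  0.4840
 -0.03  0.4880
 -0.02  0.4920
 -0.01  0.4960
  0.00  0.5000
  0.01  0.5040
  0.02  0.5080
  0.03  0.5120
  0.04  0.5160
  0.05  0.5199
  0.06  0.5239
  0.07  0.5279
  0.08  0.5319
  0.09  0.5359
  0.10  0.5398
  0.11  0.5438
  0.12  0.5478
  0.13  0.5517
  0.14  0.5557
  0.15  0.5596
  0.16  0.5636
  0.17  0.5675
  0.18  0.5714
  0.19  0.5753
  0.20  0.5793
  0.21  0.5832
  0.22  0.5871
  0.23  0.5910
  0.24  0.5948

12.86

σ√T = 0.48 × 0.5000 = 0.2400
d₁ = [ln(120/119) + (0.066 + 0.48²/2)·0.25] / 0.2400 = [0.0084 + 0.0453] / 0.2400 = 0.2236 ≈ 0.22
d₂ = d₁ − σ√T = 0.2236 − 0.2400 = -0.0164 ≈ -0.02
exp(−rT) = exp(−0.066·0.25) = 0.9836
N(d₁) = N(0.22) = 0.5871;  N(d₂) = N(-0.02) = 0.4920
C = 120·0.5871 − 119·0.9836·0.4920 = 70.4520 − 57.5878 = 12.8642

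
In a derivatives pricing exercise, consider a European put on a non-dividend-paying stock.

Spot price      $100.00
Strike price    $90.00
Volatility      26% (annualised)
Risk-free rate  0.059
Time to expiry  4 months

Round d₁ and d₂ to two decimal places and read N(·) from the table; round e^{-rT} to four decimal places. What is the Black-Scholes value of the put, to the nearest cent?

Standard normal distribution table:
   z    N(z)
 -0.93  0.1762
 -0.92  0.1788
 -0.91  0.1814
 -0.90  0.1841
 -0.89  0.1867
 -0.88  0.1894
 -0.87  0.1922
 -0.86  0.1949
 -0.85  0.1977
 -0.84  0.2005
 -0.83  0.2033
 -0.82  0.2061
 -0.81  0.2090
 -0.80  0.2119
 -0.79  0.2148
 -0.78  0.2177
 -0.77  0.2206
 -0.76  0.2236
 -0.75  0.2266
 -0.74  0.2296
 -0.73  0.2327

$1.59

T = 0.3333;  σ√T = 0.1501
ln(S/K) + (r + σ²/2)T = ln(100/90) + (0.059 + 0.26²/2)·0.3333 = 0.1054 + 0.0309 = 0.1363
d₁ = 0.1363 / 0.1501 = 0.9080 ≈ 0.91
d₂ = d₁ − σ√T = 0.9080 − 0.1501 = 0.7578 ≈ 0.76
exp(−rT) = exp(−0.059·0.3333) = 0.9805
N(−d₂) = N(-0.76) = 0.2236;  N(−d₁) = N(-0.91) = 0.1814
P = 90·0.9805·0.2236 − 100·0.1814 = 19.7316 − 18.1400 = 1.5916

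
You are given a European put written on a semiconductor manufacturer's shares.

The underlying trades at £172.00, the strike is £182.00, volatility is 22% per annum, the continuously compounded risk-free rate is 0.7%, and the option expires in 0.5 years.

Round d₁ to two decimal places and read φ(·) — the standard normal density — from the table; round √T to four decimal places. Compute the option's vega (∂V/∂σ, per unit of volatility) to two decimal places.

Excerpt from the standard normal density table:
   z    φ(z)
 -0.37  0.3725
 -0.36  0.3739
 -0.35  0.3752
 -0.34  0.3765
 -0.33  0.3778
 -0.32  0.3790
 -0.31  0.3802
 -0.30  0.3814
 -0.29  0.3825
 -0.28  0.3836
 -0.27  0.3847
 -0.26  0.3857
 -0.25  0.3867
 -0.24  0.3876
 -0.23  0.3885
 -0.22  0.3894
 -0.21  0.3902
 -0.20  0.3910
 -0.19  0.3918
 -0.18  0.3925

σ√T = 0.22·√0.5 = 0.1556
d₁ = [ln(172/182) + (0.007 + 0.22²/2)·0.5] / 0.1556 = [-0.0565 + 0.0156] / 0.1556 = -0.2630 → -0.26
√T = √0.5 = 0.7071
φ(d₁) = φ(-0.26) = 0.3857
vega = S·φ(d₁)·√T = 172·0.3857·0.7071 = 46.9093

46.91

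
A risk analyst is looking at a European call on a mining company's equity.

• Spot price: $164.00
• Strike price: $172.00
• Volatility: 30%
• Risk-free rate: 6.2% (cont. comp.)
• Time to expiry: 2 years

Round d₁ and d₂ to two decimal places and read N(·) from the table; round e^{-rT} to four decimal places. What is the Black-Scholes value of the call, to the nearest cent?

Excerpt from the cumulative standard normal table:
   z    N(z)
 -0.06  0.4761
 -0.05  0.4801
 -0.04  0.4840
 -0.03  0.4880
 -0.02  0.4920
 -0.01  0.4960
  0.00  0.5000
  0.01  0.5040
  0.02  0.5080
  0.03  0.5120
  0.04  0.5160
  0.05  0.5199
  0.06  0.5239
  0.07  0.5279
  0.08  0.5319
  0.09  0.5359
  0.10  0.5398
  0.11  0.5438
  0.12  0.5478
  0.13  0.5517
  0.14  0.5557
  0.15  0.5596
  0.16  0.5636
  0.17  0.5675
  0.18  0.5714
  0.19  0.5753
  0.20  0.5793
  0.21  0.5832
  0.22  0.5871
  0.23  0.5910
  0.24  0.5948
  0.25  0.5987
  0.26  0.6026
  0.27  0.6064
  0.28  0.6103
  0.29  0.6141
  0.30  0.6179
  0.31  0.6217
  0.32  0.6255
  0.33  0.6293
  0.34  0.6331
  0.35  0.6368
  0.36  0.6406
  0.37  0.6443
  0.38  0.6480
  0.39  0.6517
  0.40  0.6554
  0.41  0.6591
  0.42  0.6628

$32.73

σ√T = 0.3 × 1.4142 = 0.4243
d₁ = [ln(164/172) + (0.062 + 0.3²/2)·2] / 0.4243 = [-0.0476 + 0.2140] / 0.4243 = 0.3921 → 0.39
d₂ = d₁ − σ√T = 0.3921 − 0.4243 = -0.0321 → -0.03
exp(−rT) = exp(−0.062·2) = 0.8834
N(d₁) = N(0.39) = 0.6517;  N(d₂) = N(-0.03) = 0.4880
C = 164·0.6517 − 172·0.8834·0.4880 = 106.8788 − 74.1491 = 32.7297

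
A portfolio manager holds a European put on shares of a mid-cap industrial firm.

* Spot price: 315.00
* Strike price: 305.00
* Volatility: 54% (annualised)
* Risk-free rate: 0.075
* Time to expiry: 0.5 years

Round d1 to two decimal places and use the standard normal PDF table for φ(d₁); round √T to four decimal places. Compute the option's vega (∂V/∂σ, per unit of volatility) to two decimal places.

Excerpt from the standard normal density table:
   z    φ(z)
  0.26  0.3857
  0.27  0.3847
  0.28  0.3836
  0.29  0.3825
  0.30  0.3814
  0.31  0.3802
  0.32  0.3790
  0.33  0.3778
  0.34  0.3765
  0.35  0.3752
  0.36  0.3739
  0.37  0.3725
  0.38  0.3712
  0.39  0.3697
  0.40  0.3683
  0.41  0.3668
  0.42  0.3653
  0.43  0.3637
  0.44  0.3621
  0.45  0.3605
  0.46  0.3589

82.97

T = 0.5;  σ√T = 0.3818
d₁ = [ln(315/305) + (0.075 + ½·0.54²)·0.5] / (σ√T) = (0.0323 + 0.1104) / 0.3818 = 0.3736 ⇒ 0.37
√T = √0.5 = 0.7071
φ(d₁) = φ(0.37) = 0.3725
vega = S·φ(d₁)·√T = 315·0.3725·0.7071 = 82.9693
(The call has the same vega.)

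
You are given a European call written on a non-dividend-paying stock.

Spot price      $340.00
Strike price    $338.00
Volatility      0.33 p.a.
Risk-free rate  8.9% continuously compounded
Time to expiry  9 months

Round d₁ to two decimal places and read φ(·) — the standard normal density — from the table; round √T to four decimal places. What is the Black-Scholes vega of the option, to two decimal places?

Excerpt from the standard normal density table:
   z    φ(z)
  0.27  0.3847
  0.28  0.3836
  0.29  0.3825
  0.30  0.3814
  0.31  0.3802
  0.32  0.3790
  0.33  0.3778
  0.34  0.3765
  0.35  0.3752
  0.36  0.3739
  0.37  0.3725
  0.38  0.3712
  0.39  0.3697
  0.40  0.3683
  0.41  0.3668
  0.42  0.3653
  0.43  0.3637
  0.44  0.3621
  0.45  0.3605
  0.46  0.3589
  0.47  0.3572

σ√T = 0.33 × 0.8660 = 0.2858
d₁ = [ln(340/338) + (0.089 + ½·0.33²)·0.75] / (σ√T) = (0.0059 + 0.1076) / 0.2858 = 0.3971 ⇒ 0.40
√T = √0.75 = 0.8660
φ(d₁) = φ(0.40) = 0.3683
vega = S·φ(d₁)·√T = 340·0.3683·0.8660 = 108.4423
(The put has the same vega.)

108.44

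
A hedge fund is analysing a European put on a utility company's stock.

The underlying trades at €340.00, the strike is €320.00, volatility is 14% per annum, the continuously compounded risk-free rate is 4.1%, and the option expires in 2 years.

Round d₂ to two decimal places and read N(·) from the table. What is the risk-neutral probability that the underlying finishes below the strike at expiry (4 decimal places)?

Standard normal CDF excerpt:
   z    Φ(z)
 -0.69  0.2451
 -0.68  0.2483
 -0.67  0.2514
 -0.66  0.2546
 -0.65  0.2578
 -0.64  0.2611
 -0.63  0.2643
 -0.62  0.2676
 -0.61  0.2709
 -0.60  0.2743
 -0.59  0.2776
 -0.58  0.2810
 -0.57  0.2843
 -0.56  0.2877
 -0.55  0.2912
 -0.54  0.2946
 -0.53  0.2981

T = 2;  σ√T = 0.1980
ln(S/K) + (r + σ²/2)T = ln(340/320) + (0.041 + 0.14²/2)·2 = 0.0606 + 0.1016 = 0.1622
d₁ = 0.1622 / 0.1980 = 0.8194 ⇒ 0.82
d₂ = d₁ − σ√T = 0.8194 − 0.1980 = 0.6214 ⇒ 0.62
Risk-neutral Pr[S_T < K] = N(−d₂) = N(-0.62) = 0.2676

0.2676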